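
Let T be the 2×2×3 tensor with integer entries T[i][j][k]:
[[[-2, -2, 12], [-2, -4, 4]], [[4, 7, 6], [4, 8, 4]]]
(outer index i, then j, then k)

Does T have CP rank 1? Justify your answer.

No

The mode-3 unfolding of T (rows indexed by k, columns by (i,j) = (0,0), (0,1), (1,0), (1,1)) is [[-2, -2, 4, 4], [-2, -4, 7, 8], [12, 4, 6, 4]].
There the 3×3 minor on rows k ∈ {0, 1, 2}, columns (i,j) ∈ {(0,0), (0,1), (1,0)} is det [[-2, -2, 4], [-2, -4, 7], [12, 4, 6]] = 72 ≠ 0, so this unfolding has rank ≥ 3; CP rank is at least every unfolding rank, so rank(T) ≥ 3.
In particular rank(T) ≥ 3 > 1, so T is not rank-1.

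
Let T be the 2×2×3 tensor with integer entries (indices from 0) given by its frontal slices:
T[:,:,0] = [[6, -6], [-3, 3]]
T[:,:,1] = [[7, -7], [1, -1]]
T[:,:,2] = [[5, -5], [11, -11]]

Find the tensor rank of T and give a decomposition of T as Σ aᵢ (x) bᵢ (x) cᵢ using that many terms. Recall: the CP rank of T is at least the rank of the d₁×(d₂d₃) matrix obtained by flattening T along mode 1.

rank(T) = 2

Lower bound: the mode-1 unfolding of T (rows indexed by i, columns by (j,k) = (0,0), (0,1), (0,2), (1,0), (1,1), (1,2)) is [[6, 7, 5, -6, -7, -5], [-3, 1, 11, 3, -1, -11]].
There the 2×2 minor on rows i ∈ {0, 1}, columns (j,k) ∈ {(0,0), (0,1)} is det [[6, 7], [-3, 1]] = 27 ≠ 0, so this unfolding has rank ≥ 2; CP rank is at least every unfolding rank, so rank(T) ≥ 2. (Flattening ranks never certify an upper bound on CP rank; for that we must actually write T with 2 rank-1 terms.)
Upper bound — finding two terms. Every mode-2 slice of T is a multiple of one matrix: T[:,j,:] = b[j]·M with b = [1, -1] and M = [[6, 7, 5], [-3, 1, 11]] (rows indexed by i, columns by k). So it suffices to write M as a sum of two rank-1 matrices.
Splitting M by its rows (i = 0, 1), M = [1, 0][6, 7, 5]ᵀ + [0, 1][-3, 1, 11]ᵀ.
Hence T = [1, 0] (x) [1, -1] (x) [6, 7, 5] + [0, 1] (x) [1, -1] (x) [-3, 1, 11], so rank(T) ≤ 2.
These bounds meet, so rank(T) = 2.
Check entry T[0,1,2] = -5: (1)·(-1)·(5) + (0)·(-1)·(11) = -5.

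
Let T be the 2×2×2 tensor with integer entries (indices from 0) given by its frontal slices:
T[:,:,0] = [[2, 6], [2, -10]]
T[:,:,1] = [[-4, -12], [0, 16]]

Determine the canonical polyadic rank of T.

2

Lower bound: the mode-1 unfolding of T (rows indexed by i, columns by (j,k) = (0,0), (0,1), (1,0), (1,1)) is [[2, -4, 6, -12], [2, 0, -10, 16]].
There the 2×2 minor on rows i ∈ {0, 1}, columns (j,k) ∈ {(0,0), (0,1)} is det [[2, -4], [2, 0]] = 8 ≠ 0, so this unfolding has rank ≥ 2; CP rank is at least every unfolding rank, so rank(T) ≥ 2. (This is only a lower bound: in general the CP rank may exceed every unfolding rank, so we still need to exhibit 2 rank-1 terms summing to T.)
Upper bound — finding two terms. Write S_k = T[:,:,k] for the frontal slices: S₀ = [[2, 6], [2, -10]], S₁ = [[-4, -12], [0, 16]].
If T = a₁ ∘ b₁ ∘ c₁ + a₂ ∘ b₂ ∘ c₂ then each S_k = c₁[k]·a₁b₁ᵀ + c₂[k]·a₂b₂ᵀ. S₀ and S₁ are linearly independent, so a₁b₁ᵀ and a₂b₂ᵀ must span the same plane of matrices: they are the rank-1 matrices of the form x·S₀ + y·S₁.
det(x·S₀ + y·S₁) is −32·x² + 96·xy − 64·y² = (-32)·(x − 2·y)(x − y), vanishing at (x:y) = (2:1) and (1:1).
M₁ = 2·S₀ + S₁ = [[0, 0], [4, -4]] = 4·[0, 1][1, -1]ᵀ and M₂ = S₀ + S₁ = [[-2, -6], [2, 6]] = (-2)·[1, -1][1, 3]ᵀ, so take a₁ = [0, 1], b₁ = [1, -1], a₂ = [1, -1], b₂ = [1, 3].
Each slice is an integer combination of E₁ = a₁b₁ᵀ and E₂ = a₂b₂ᵀ: S₀ = 4·E₁ + 2·E₂, S₁ = −4·E₁ − 4·E₂; reading off coefficients, c₁ = [4, -4] and c₂ = [2, -4].
Hence T = [0, 1] ∘ [1, -1] ∘ [4, -4] + [1, -1] ∘ [1, 3] ∘ [2, -4], so rank(T) ≤ 2.
These bounds meet, so rank(T) = 2.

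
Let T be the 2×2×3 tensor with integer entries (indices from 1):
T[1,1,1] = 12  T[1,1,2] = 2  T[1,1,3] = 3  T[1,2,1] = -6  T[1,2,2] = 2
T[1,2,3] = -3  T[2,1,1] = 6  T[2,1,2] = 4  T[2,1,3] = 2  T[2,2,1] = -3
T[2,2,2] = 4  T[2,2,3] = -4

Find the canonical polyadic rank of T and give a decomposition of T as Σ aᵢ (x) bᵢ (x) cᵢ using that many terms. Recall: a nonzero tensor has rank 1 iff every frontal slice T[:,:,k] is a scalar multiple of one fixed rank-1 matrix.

rank(T) = 3

Lower bound: the mode-3 unfolding of T (rows indexed by k, columns by (i,j) = (1,1), (1,2), (2,1), (2,2)) is [[12, -6, 6, -3], [2, 2, 4, 4], [3, -3, 2, -4]].
There the 3×3 minor on rows k ∈ {1, 2, 3}, columns (i,j) ∈ {(1,1), (1,2), (2,1)} is det [[12, -6, 6], [2, 2, 4], [3, -3, 2]] = 72 ≠ 0, so this unfolding has rank ≥ 3; CP rank is at least every unfolding rank, so rank(T) ≥ 3. (Flattening ranks never certify an upper bound on CP rank; for that we must actually write T with 3 rank-1 terms.)
Upper bound: T is a sum of 3 rank-1 terms, T = [1, 1] (x) [2, -1] (x) [4, 0, 2] + [1, 2] (x) [1, 1] (x) [0, 2, -1] + [2, -1] (x) [2, -1] (x) [1, 0, 0] (written with every a and b primitive with positive leading entry and the scale carried by c; CP decompositions are not unique, and this one is verified by expanding entrywise), so rank(T) ≤ 3.
These bounds meet, so rank(T) = 3.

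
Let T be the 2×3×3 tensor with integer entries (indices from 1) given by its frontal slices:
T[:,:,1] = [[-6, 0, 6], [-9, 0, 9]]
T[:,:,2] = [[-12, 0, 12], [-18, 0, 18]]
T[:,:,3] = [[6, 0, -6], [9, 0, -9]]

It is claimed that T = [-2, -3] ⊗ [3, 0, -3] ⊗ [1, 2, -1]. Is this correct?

Reconstruct entrywise from the claimed factors. For example, T[2,3,1] = 9 and Σₗ aₗ[2]bₗ[3]cₗ[1] = (-3)·(-3)·(1) = 9; checking all 18 entries, every one matches. The claim holds.

Yes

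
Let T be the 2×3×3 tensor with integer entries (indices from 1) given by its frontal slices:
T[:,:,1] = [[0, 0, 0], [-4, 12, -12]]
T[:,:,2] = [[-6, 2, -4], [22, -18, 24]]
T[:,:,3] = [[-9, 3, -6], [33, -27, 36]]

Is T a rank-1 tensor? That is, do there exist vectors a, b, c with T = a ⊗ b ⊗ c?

No

The mode-2 unfolding of T (rows indexed by j, columns by (i,k) = (1,1), (1,2), (1,3), (2,1), (2,2), (2,3)) is [[0, -6, -9, -4, 22, 33], [0, 2, 3, 12, -18, -27], [0, -4, -6, -12, 24, 36]].
There the 2×2 minor on rows j ∈ {1, 2}, columns (i,k) ∈ {(1,2), (2,1)} is det [[-6, -4], [2, 12]] = -64 ≠ 0, so this unfolding has rank ≥ 2; CP rank is at least every unfolding rank, so rank(T) ≥ 2.
In particular rank(T) ≥ 2 > 1, so T is not rank-1.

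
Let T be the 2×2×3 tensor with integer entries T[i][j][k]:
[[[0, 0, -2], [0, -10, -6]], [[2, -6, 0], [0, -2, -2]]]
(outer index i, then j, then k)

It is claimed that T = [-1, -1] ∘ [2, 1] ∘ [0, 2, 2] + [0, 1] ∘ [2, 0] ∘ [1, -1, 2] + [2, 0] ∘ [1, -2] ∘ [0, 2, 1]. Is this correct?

Reconstruct entrywise from the claimed factors. For example, T[0,0,1] = 0 and Σₗ aₗ[0]bₗ[0]cₗ[1] = (-1)·(2)·(2) + (0)·(2)·(-1) + (2)·(1)·(2) = 0; checking all 12 entries, every one matches. The claim holds.

Yes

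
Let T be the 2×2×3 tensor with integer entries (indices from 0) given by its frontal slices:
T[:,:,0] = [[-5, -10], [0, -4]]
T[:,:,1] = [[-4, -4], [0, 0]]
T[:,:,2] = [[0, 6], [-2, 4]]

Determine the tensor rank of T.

Lower bound: the mode-3 unfolding of T (rows indexed by k, columns by (i,j) = (0,0), (0,1), (1,0), (1,1)) is [[-5, -10, 0, -4], [-4, -4, 0, 0], [0, 6, -2, 4]].
There the 3×3 minor on rows k ∈ {0, 1, 2}, columns (i,j) ∈ {(0,0), (0,1), (1,0)} is det [[-5, -10, 0], [-4, -4, 0], [0, 6, -2]] = 40 ≠ 0, so this unfolding has rank ≥ 3; CP rank is at least every unfolding rank, so rank(T) ≥ 3. (This is only a lower bound: in general the CP rank may exceed every unfolding rank, so we still need to exhibit 3 rank-1 terms summing to T.)
Upper bound: T is a sum of 3 rank-1 terms, T = [1, 0] ∘ [1, 1] ∘ [-4, -4, 2] + [1, 1] ∘ [1, -2] ∘ [1, 0, -2] + [2, 1] ∘ [1, 2] ∘ [-1, 0, 0] (written with every a and b primitive with positive leading entry and the scale carried by c; CP decompositions are not unique, and this one is verified by expanding entrywise), so rank(T) ≤ 3.
These bounds meet, so rank(T) = 3.

3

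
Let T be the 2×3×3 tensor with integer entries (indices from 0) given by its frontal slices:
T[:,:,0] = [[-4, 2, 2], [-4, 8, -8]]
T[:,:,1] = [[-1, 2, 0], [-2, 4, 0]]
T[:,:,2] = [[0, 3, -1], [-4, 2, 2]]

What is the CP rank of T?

Lower bound: the mode-2 unfolding of T (rows indexed by j, columns by (i,k) = (0,0), (0,1), (0,2), (1,0), (1,1), (1,2)) is [[-4, -1, 0, -4, -2, -4], [2, 2, 3, 8, 4, 2], [2, 0, -1, -8, 0, 2]].
There the 3×3 minor on rows j ∈ {0, 1, 2}, columns (i,k) ∈ {(0,0), (0,1), (1,0)} is det [[-4, -1, -4], [2, 2, 8], [2, 0, -8]] = 48 ≠ 0, so this unfolding has rank ≥ 3; CP rank is at least every unfolding rank, so rank(T) ≥ 3. (This is only a lower bound: in general the CP rank may exceed every unfolding rank, so we still need to exhibit 3 rank-1 terms summing to T.)
Upper bound: T is a sum of 3 rank-1 terms, T = [0, 1] (x) [1, 1, 1] (x) [-4, 0, 0] + [1, -2] (x) [1, 1, -1] (x) [-2, 0, 1] + [1, 2] (x) [1, -2, 0] (x) [-2, -1, -1] (written with every a and b primitive with positive leading entry and the scale carried by c; CP decompositions are not unique, and this one is verified by expanding entrywise), so rank(T) ≤ 3.
These bounds meet, so rank(T) = 3.

3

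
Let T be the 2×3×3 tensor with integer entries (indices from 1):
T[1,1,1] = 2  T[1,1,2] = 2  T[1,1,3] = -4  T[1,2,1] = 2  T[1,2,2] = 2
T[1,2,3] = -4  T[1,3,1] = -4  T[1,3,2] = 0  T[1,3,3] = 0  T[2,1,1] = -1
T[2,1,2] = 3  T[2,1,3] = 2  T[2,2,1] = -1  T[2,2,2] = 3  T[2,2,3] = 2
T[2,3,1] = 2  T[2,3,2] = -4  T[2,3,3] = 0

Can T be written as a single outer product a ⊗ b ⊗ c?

No

The mode-3 unfolding of T (rows indexed by k, columns by (i,j) = (1,1), (1,2), (1,3), (2,1), (2,2), (2,3)) is [[2, 2, -4, -1, -1, 2], [2, 2, 0, 3, 3, -4], [-4, -4, 0, 2, 2, 0]].
There the 3×3 minor on rows k ∈ {1, 2, 3}, columns (i,j) ∈ {(1,1), (1,3), (2,1)} is det [[2, -4, -1], [2, 0, 3], [-4, 0, 2]] = 64 ≠ 0, so this unfolding has rank ≥ 3; CP rank is at least every unfolding rank, so rank(T) ≥ 3.
In particular rank(T) ≥ 3 > 1, so T is not rank-1.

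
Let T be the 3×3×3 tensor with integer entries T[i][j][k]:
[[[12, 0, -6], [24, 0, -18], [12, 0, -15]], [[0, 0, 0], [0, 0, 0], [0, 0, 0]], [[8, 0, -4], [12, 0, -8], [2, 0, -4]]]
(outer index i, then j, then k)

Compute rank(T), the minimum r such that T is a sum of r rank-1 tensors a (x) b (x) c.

2

Lower bound: the mode-3 unfolding of T (rows indexed by k, columns by (i,j) = (0,0), (0,1), (0,2), (1,0), (1,1), (1,2), (2,0), (2,1), (2,2)) is [[12, 24, 12, 0, 0, 0, 8, 12, 2], [0, 0, 0, 0, 0, 0, 0, 0, 0], [-6, -18, -15, 0, 0, 0, -4, -8, -4]].
There the 2×2 minor on rows k ∈ {0, 2}, columns (i,j) ∈ {(0,0), (0,1)} is det [[12, 24], [-6, -18]] = -72 ≠ 0, so this unfolding has rank ≥ 2; CP rank is at least every unfolding rank, so rank(T) ≥ 2. (Unfolding ranks only ever bound the CP rank from below — rank(T) can be strictly larger than all of them — so the matching upper bound has to come from an explicit 2-term decomposition.)
Upper bound — finding two terms. Write S_k = T[:,:,k] for the frontal slices: S₀ = [[12, 24, 12], [0, 0, 0], [8, 12, 2]], S₁ = [[0, 0, 0], [0, 0, 0], [0, 0, 0]], S₂ = [[-6, -18, -15], [0, 0, 0], [-4, -8, -4]].
If T = a₁ (x) b₁ (x) c₁ + a₂ (x) b₂ (x) c₂ then each S_k = c₁[k]·a₁b₁ᵀ + c₂[k]·a₂b₂ᵀ. S₀ and S₂ are linearly independent, so a₁b₁ᵀ and a₂b₂ᵀ must span the same plane of matrices: they are the rank-1 matrices of the form x·S₀ + y·S₂.
The 2×2 minor of x·S₀ + y·S₂ on rows {0,2}, columns {0,1} is −48·x² + 72·xy − 24·y² = (-24)·(2·x − y)(x − y), vanishing at (x:y) = (1:2) and (1:1).
M₁ = S₀ + 2·S₂ = [[0, -12, -18], [0, 0, 0], [0, -4, -6]] = (-2)·(3, 0, 1)(0, 2, 3)ᵀ and M₂ = S₀ + S₂ = [[6, 6, -3], [0, 0, 0], [4, 4, -2]] = (3, 0, 2)(2, 2, -1)ᵀ, so take a₁ = (3, 0, 1), b₁ = (0, 2, 3), a₂ = (3, 0, 2), b₂ = (2, 2, -1).
Each slice is an integer combination of E₁ = a₁b₁ᵀ and E₂ = a₂b₂ᵀ: S₀ = 2·E₁ + 2·E₂, S₁ = 0, S₂ = −2·E₁ − E₂; reading off coefficients, c₁ = (2, 0, -2) and c₂ = (2, 0, -1).
Hence T = (3, 0, 1) (x) (0, 2, 3) (x) (2, 0, -2) + (3, 0, 2) (x) (2, 2, -1) (x) (2, 0, -1), so rank(T) ≤ 2.
These bounds meet, so rank(T) = 2.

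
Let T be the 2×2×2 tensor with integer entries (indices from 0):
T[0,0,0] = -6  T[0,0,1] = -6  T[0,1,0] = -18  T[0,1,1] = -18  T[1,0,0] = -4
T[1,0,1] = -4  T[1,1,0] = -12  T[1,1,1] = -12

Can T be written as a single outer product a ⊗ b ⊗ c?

If T = a ⊗ b ⊗ c then every fibre of T is a multiple of the corresponding factor, so read the factors off the fibres through the nonzero entry T[0,0,0] = -6.
The mode-1 fibre T[:,0,0] = [-6, -4] gives a = (3, 2) (primitive direction); the mode-2 fibre T[0,:,0] = [-6, -18] gives b = (1, 3); then c[k] = T[0,0,k] / (a[0]·b[0]) = [-6, -6] / 3 = (-2, -2).
Expanding (3, 2) ⊗ (1, 3) ⊗ (-2, -2) reproduces all 8 entries of T, so T = (3, 2) ⊗ (1, 3) ⊗ (-2, -2) and rank(T) ≤ 1.
Equivalently every frontal slice T[:,:,k] is c[k] times the rank-1 matrix (3, 2) ⊗ (1, 3). So T has rank 1 (it is nonzero).

Yes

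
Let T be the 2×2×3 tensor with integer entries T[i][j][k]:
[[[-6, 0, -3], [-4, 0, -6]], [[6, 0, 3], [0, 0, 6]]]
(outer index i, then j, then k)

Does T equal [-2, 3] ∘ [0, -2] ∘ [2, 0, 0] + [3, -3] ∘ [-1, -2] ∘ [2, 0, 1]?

Reconstruct entrywise from the claimed factors. For example, T[1,0,2] = 3 and Σₗ aₗ[1]bₗ[0]cₗ[2] = (3)·(0)·(0) + (-3)·(-1)·(1) = 3; checking all 12 entries, every one matches. The claim holds.

Yes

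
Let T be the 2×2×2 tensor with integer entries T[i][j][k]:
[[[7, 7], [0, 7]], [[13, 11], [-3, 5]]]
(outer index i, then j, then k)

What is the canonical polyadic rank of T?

2

Lower bound: the mode-2 unfolding of T (rows indexed by j, columns by (i,k) = (0,0), (0,1), (1,0), (1,1)) is [[7, 7, 13, 11], [0, 7, -3, 5]].
There the 2×2 minor on rows j ∈ {0, 1}, columns (i,k) ∈ {(0,0), (0,1)} is det [[7, 7], [0, 7]] = 49 ≠ 0, so this unfolding has rank ≥ 2; CP rank is at least every unfolding rank, so rank(T) ≥ 2. (This is only a lower bound: in general the CP rank may exceed every unfolding rank, so we still need to exhibit 2 rank-1 terms summing to T.)
Upper bound — finding two terms. Write S_k = T[:,:,k] for the frontal slices: S₀ = [[7, 0], [13, -3]], S₁ = [[7, 7], [11, 5]].
If T = a₁ ⊗ b₁ ⊗ c₁ + a₂ ⊗ b₂ ⊗ c₂ then each S_k = c₁[k]·a₁b₁ᵀ + c₂[k]·a₂b₂ᵀ. S₀ and S₁ are linearly independent, so a₁b₁ᵀ and a₂b₂ᵀ must span the same plane of matrices: they are the rank-1 matrices of the form x·S₀ + y·S₁.
det(x·S₀ + y·S₁) is −21·x² − 77·xy − 42·y² = (-7)·(x + 3·y)(3·x + 2·y), vanishing at (x:y) = (3:-1) and (2:-3).
M₁ = 3·S₀ − S₁ = [[14, -7], [28, -14]] = 7·[1, 2][2, -1]ᵀ and M₂ = 2·S₀ − 3·S₁ = [[-7, -21], [-7, -21]] = (-7)·[1, 1][1, 3]ᵀ, so take a₁ = [1, 2], b₁ = [2, -1], a₂ = [1, 1], b₂ = [1, 3].
Each slice is an integer combination of E₁ = a₁b₁ᵀ and E₂ = a₂b₂ᵀ: S₀ = 3·E₁ + E₂, S₁ = 2·E₁ + 3·E₂; reading off coefficients, c₁ = [3, 2] and c₂ = [1, 3].
Hence T = [1, 2] ⊗ [2, -1] ⊗ [3, 2] + [1, 1] ⊗ [1, 3] ⊗ [1, 3], so rank(T) ≤ 2.
These bounds meet, so rank(T) = 2.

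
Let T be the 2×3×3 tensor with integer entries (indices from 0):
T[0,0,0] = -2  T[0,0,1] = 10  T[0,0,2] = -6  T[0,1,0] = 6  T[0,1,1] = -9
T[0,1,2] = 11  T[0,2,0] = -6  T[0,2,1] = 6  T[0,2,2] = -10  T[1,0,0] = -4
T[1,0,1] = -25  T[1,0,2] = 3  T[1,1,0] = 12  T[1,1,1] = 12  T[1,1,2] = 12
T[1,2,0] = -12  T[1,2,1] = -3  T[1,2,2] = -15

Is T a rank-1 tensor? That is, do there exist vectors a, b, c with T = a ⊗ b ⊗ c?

No

The mode-3 unfolding of T (rows indexed by k, columns by (i,j) = (0,0), (0,1), (0,2), (1,0), (1,1), (1,2)) is [[-2, 6, -6, -4, 12, -12], [10, -9, 6, -25, 12, -3], [-6, 11, -10, 3, 12, -15]].
There the 2×2 minor on rows k ∈ {0, 1}, columns (i,j) ∈ {(0,0), (0,1)} is det [[-2, 6], [10, -9]] = -42 ≠ 0, so this unfolding has rank ≥ 2; CP rank is at least every unfolding rank, so rank(T) ≥ 2.
In particular rank(T) ≥ 2 > 1, so T is not rank-1.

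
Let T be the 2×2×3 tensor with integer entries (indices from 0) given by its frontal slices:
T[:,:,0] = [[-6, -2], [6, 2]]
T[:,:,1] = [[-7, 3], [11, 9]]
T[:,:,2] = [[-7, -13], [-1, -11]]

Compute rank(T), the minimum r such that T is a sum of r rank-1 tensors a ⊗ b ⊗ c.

2

Lower bound: the mode-2 unfolding of T (rows indexed by j, columns by (i,k) = (0,0), (0,1), (0,2), (1,0), (1,1), (1,2)) is [[-6, -7, -7, 6, 11, -1], [-2, 3, -13, 2, 9, -11]].
There the 2×2 minor on rows j ∈ {0, 1}, columns (i,k) ∈ {(0,0), (0,1)} is det [[-6, -7], [-2, 3]] = -32 ≠ 0, so this unfolding has rank ≥ 2; CP rank is at least every unfolding rank, so rank(T) ≥ 2. (This is only a lower bound: in general the CP rank may exceed every unfolding rank, so we still need to exhibit 2 rank-1 terms summing to T.)
Upper bound — finding two terms. Write S_k = T[:,:,k] for the frontal slices: S₀ = [[-6, -2], [6, 2]], S₁ = [[-7, 3], [11, 9]], S₂ = [[-7, -13], [-1, -11]].
If T = a₁ ⊗ b₁ ⊗ c₁ + a₂ ⊗ b₂ ⊗ c₂ then each S_k = c₁[k]·a₁b₁ᵀ + c₂[k]·a₂b₂ᵀ. S₀ and S₁ are linearly independent, so a₁b₁ᵀ and a₂b₂ᵀ must span the same plane of matrices: they are the rank-1 matrices of the form x·S₀ + y·S₁.
det(x·S₀ + y·S₁) is −64·xy − 96·y² = (-32)·(2·x + 3·y)(y), vanishing at (x:y) = (3:-2) and (1:0).
M₁ = 3·S₀ − 2·S₁ = [[-4, -12], [-4, -12]] = (-4)·(1, 1)(1, 3)ᵀ and M₂ = S₀ = [[-6, -2], [6, 2]] = (-2)·(1, -1)(3, 1)ᵀ, so take a₁ = (1, 1), b₁ = (1, 3), a₂ = (1, -1), b₂ = (3, 1).
Each slice is an integer combination of E₁ = a₁b₁ᵀ and E₂ = a₂b₂ᵀ: S₀ = −2·E₂, S₁ = 2·E₁ − 3·E₂, S₂ = −4·E₁ − E₂; reading off coefficients, c₁ = (0, 2, -4) and c₂ = (-2, -3, -1).
Hence T = (1, 1) ⊗ (1, 3) ⊗ (0, 2, -4) + (1, -1) ⊗ (3, 1) ⊗ (-2, -3, -1), so rank(T) ≤ 2.
These bounds meet, so rank(T) = 2.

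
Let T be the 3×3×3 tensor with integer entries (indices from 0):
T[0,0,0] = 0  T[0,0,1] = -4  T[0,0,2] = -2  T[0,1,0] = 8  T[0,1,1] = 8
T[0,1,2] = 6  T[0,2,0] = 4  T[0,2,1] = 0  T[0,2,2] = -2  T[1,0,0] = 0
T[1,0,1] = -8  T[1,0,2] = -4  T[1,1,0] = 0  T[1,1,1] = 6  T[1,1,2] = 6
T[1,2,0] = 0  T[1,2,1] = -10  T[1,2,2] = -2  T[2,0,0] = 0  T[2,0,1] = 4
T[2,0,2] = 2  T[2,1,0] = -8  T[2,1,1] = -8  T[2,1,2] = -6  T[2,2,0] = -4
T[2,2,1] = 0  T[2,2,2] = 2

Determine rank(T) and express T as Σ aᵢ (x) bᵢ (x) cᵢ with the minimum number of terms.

rank(T) = 3

Lower bound: the mode-2 unfolding of T (rows indexed by j, columns by (i,k) = (0,0), (0,1), (0,2), (1,0), (1,1), (1,2), (2,0), (2,1), (2,2)) is [[0, -4, -2, 0, -8, -4, 0, 4, 2], [8, 8, 6, 0, 6, 6, -8, -8, -6], [4, 0, -2, 0, -10, -2, -4, 0, 2]].
There the 3×3 minor on rows j ∈ {0, 1, 2}, columns (i,k) ∈ {(0,0), (0,1), (0,2)} is det [[0, -4, -2], [8, 8, 6], [4, 0, -2]] = -96 ≠ 0, so this unfolding has rank ≥ 3; CP rank is at least every unfolding rank, so rank(T) ≥ 3. (Flattening ranks never certify an upper bound on CP rank; for that we must actually write T with 3 rank-1 terms.)
Upper bound: T is a sum of 3 rank-1 terms, T = (1, 0, -1) (x) (0, 2, 1) (x) (4, 0, 4) + (1, 2, -1) (x) (1, -1, 1) (x) (0, -4, -2) + (2, -1, -2) (x) (0, 1, 1) (x) (0, 2, -2) (one valid choice — decompositions are not unique — normalised so each a, b is primitive with positive first nonzero entry; check it by expanding all entries), so rank(T) ≤ 3.
These bounds meet, so rank(T) = 3.
Check entry T[1,1,1] = 6: (0)·(2)·(0) + (2)·(-1)·(-4) + (-1)·(1)·(2) = 6.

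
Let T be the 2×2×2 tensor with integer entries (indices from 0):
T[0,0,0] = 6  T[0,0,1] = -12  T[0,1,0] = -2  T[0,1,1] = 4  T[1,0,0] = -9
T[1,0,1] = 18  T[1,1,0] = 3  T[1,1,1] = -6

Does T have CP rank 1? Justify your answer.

Yes

If T = a ∘ b ∘ c then every fibre of T is a multiple of the corresponding factor, so read the factors off the fibres through the nonzero entry T[0,0,0] = 6.
The mode-1 fibre T[:,0,0] = [6, -9] gives a = [2, -3] (primitive direction); the mode-2 fibre T[0,:,0] = [6, -2] gives b = [3, -1]; then c[k] = T[0,0,k] / (a[0]·b[0]) = [6, -12] / 6 = [1, -2].
Expanding [2, -3] ∘ [3, -1] ∘ [1, -2] reproduces all 8 entries of T, so T = [2, -3] ∘ [3, -1] ∘ [1, -2] and rank(T) ≤ 1.
Equivalently every frontal slice T[:,:,k] is c[k] times the rank-1 matrix [2, -3] ∘ [3, -1]. So T has rank 1 (it is nonzero).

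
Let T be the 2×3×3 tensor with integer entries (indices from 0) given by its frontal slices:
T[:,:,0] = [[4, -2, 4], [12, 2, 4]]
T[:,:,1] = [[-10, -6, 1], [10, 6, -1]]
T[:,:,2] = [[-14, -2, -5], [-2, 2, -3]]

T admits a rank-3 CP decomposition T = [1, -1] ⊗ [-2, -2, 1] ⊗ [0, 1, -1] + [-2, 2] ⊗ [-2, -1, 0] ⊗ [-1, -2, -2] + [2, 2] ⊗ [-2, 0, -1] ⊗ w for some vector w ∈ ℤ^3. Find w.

Subtract the known terms from T to get the rank-1 residual R = [2, 2] ⊗ [-2, 0, -1] ⊗ w, so R[i,j,k] = a[i]·b[j]·w[k]. Pick indices with nonzero a[0]·b[0] = (2)·(-2) = -4. Only the fibre through (0,0,·) is needed: R[0,0,:] = T[0,0,:] − Σₗ aₗ[0]bₗ[0]cₗ = [4, -10, -14] − (1)·(-2)·[0, 1, -1] − (-2)·(-2)·[-1, -2, -2] = [8, 0, -8]. Then w[k] = R[0,0,k] / -4 for each k, giving w = [8, 0, -8] / -4 = [-2, 0, 2].

w = [-2, 0, 2]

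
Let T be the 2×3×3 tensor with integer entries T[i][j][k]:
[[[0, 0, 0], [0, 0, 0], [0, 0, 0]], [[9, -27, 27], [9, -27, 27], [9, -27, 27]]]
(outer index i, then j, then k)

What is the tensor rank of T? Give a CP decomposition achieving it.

rank(T) = 1

Lower bound: T ≠ 0 (e.g. T[1,0,0] = 9), so rank(T) ≥ 1.
Upper bound: the mode-1 fibre T[:,0,0] = [0, 9] gives a = [0, 1] (primitive direction); the mode-2 fibre T[1,:,0] = [9, 9, 9] gives b = [1, 1, 1]; then c[k] = T[1,0,k] / (a[1]·b[0]) = [9, -27, 27] / 1 = [9, -27, 27].
Expanding [0, 1] ∘ [1, 1, 1] ∘ [9, -27, 27] reproduces all 18 entries of T, so T = [0, 1] ∘ [1, 1, 1] ∘ [9, -27, 27] and rank(T) ≤ 1.
These bounds meet, so rank(T) = 1.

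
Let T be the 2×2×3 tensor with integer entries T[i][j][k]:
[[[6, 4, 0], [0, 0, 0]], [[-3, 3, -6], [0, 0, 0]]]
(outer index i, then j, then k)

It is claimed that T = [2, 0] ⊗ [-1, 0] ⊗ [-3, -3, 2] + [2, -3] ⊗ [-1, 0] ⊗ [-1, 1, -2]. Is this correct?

No

Reconstruct entry (0,0,0) from the claimed factors: Σₗ aₗ[0]bₗ[0]cₗ[0] = (2)·(-1)·(-3) + (2)·(-1)·(-1) = 8, but T[0,0,0] = 6. The claim is false.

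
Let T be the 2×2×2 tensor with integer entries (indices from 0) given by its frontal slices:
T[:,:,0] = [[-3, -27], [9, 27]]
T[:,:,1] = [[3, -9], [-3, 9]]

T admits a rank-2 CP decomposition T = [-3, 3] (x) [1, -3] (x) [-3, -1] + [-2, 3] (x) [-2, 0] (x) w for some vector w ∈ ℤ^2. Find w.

Subtract the known terms from T to get the rank-1 residual R = [-2, 3] (x) [-2, 0] (x) w, so R[i,j,k] = a[i]·b[j]·w[k]. Pick indices with nonzero a[0]·b[0] = (-2)·(-2) = 4. Only the fibre through (0,0,·) is needed: R[0,0,:] = T[0,0,:] − Σₗ aₗ[0]bₗ[0]cₗ = [-3, 3] − (-3)·(1)·[-3, -1] = [-12, 0]. Then w[k] = R[0,0,k] / 4 for each k, giving w = [-12, 0] / 4 = [-3, 0].

w = [-3, 0]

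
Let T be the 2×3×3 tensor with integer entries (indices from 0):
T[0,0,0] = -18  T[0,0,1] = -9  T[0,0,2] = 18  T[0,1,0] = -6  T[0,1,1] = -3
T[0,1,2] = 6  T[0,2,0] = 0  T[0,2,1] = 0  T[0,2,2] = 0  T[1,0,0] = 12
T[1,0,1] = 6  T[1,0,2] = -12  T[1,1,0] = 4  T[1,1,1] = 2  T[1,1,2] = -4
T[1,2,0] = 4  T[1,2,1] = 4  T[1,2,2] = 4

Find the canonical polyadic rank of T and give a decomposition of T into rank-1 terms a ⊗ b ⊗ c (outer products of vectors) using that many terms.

Lower bound: the mode-3 unfolding of T (rows indexed by k, columns by (i,j) = (0,0), (0,1), (0,2), (1,0), (1,1), (1,2)) is [[-18, -6, 0, 12, 4, 4], [-9, -3, 0, 6, 2, 4], [18, 6, 0, -12, -4, 4]].
There the 2×2 minor on rows k ∈ {0, 1}, columns (i,j) ∈ {(0,0), (1,2)} is det [[-18, 4], [-9, 4]] = -36 ≠ 0, so this unfolding has rank ≥ 2; CP rank is at least every unfolding rank, so rank(T) ≥ 2. (Unfolding ranks only ever bound the CP rank from below — rank(T) can be strictly larger than all of them — so the matching upper bound has to come from an explicit 2-term decomposition.)
Upper bound — finding two terms. Write S_k = T[:,:,k] for the frontal slices: S₀ = [[-18, -6, 0], [12, 4, 4]], S₁ = [[-9, -3, 0], [6, 2, 4]], S₂ = [[18, 6, 0], [-12, -4, 4]].
If T = a₁ ⊗ b₁ ⊗ c₁ + a₂ ⊗ b₂ ⊗ c₂ then each S_k = c₁[k]·a₁b₁ᵀ + c₂[k]·a₂b₂ᵀ. S₀ and S₁ are linearly independent, so a₁b₁ᵀ and a₂b₂ᵀ must span the same plane of matrices: they are the rank-1 matrices of the form x·S₀ + y·S₁.
The 2×2 minor of x·S₀ + y·S₁ on rows {0,1}, columns {0,2} is −72·x² − 108·xy − 36·y² = (-36)·(x + y)(2·x + y), vanishing at (x:y) = (1:-1) and (1:-2).
M₁ = S₀ − S₁ = [[-9, -3, 0], [6, 2, 0]] = −[3, -2][3, 1, 0]ᵀ and M₂ = S₀ − 2·S₁ = [[0, 0, 0], [0, 0, -4]] = (-4)·[0, 1][0, 0, 1]ᵀ, so take a₁ = [3, -2], b₁ = [3, 1, 0], a₂ = [0, 1], b₂ = [0, 0, 1].
Each slice is an integer combination of E₁ = a₁b₁ᵀ and E₂ = a₂b₂ᵀ: S₀ = −2·E₁ + 4·E₂, S₁ = −E₁ + 4·E₂, S₂ = 2·E₁ + 4·E₂; reading off coefficients, c₁ = [-2, -1, 2] and c₂ = [4, 4, 4].
Hence T = [3, -2] ⊗ [3, 1, 0] ⊗ [-2, -1, 2] + [0, 1] ⊗ [0, 0, 1] ⊗ [4, 4, 4], so rank(T) ≤ 2.
These bounds meet, so rank(T) = 2.

rank(T) = 2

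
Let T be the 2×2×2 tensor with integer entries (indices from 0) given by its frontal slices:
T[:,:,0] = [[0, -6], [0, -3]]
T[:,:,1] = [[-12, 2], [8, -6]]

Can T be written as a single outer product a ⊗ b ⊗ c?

No

The mode-3 unfolding of T (rows indexed by k, columns by (i,j) = (0,0), (0,1), (1,0), (1,1)) is [[0, -6, 0, -3], [-12, 2, 8, -6]].
There the 2×2 minor on rows k ∈ {0, 1}, columns (i,j) ∈ {(0,0), (0,1)} is det [[0, -6], [-12, 2]] = -72 ≠ 0, so this unfolding has rank ≥ 2; CP rank is at least every unfolding rank, so rank(T) ≥ 2.
In particular rank(T) ≥ 2 > 1, so T is not rank-1.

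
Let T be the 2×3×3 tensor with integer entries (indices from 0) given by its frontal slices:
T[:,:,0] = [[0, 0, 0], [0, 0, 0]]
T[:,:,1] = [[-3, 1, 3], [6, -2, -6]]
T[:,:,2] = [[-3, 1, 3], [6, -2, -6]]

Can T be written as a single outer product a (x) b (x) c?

Yes

The mode-1 fibre T[:,0,1] = [-3, 6] gives a = [1, -2] (primitive direction); the mode-2 fibre T[0,:,1] = [-3, 1, 3] gives b = [3, -1, -3]; then c[k] = T[0,0,k] / (a[0]·b[0]) = [0, -3, -3] / 3 = [0, -1, -1].
Expanding [1, -2] (x) [3, -1, -3] (x) [0, -1, -1] reproduces all 18 entries of T, so T = [1, -2] (x) [3, -1, -3] (x) [0, -1, -1] and rank(T) ≤ 1.
Equivalently every frontal slice T[:,:,k] is c[k] times the rank-1 matrix [1, -2] (x) [3, -1, -3]. So T has rank 1 (it is nonzero).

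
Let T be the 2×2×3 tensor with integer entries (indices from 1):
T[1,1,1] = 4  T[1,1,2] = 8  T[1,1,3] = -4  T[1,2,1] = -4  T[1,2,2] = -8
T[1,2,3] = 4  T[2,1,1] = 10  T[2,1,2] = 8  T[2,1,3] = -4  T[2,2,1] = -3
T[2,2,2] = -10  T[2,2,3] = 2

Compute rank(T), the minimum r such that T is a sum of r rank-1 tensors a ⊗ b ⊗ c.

Lower bound: in the mode-3 unfolding of T (rows indexed by k, columns by (i,j)) the 3×3 minor on rows k ∈ {1, 2, 3}, columns (i,j) ∈ {(1,1), (2,1), (2,2)} is det [[4, 10, -3], [8, 8, -10], [-4, -4, 2]] = 144 ≠ 0, so that unfolding has rank ≥ 3 and hence rank(T) ≥ 3 (CP rank is at least every unfolding rank, though it can be larger).
Upper bound: T is a sum of 3 rank-1 terms, T = [0, 1] ⊗ [1, 0] ⊗ [4, 4, 4] + [0, 1] ⊗ [2, 1] ⊗ [1, -2, -2] + [1, 1] ⊗ [1, -1] ⊗ [4, 8, -4] (written with every a and b primitive with positive leading entry and the scale carried by c; CP decompositions are not unique, and this one is verified by expanding entrywise), so rank(T) ≤ 3.
These bounds meet, so rank(T) = 3.

3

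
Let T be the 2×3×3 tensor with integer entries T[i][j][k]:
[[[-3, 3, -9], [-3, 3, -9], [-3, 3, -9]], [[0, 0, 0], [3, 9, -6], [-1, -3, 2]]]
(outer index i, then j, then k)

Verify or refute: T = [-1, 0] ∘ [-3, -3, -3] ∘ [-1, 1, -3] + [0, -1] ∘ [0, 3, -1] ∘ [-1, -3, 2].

Yes

Reconstruct entrywise from the claimed factors. For example, T[0,2,2] = -9 and Σₗ aₗ[0]bₗ[2]cₗ[2] = (-1)·(-3)·(-3) + (0)·(-1)·(2) = -9; checking all 18 entries, every one matches. The claim holds.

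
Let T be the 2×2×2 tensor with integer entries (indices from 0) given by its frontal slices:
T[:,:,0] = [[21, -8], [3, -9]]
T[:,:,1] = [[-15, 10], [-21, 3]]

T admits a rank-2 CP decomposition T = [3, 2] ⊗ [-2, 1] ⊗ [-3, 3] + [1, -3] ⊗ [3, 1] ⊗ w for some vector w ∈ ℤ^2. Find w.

Subtract the known terms from T to get the rank-1 residual R = [1, -3] ⊗ [3, 1] ⊗ w, so R[i,j,k] = a[i]·b[j]·w[k]. Pick indices with nonzero a[0]·b[0] = (1)·(3) = 3. Only the fibre through (0,0,·) is needed: R[0,0,:] = T[0,0,:] − Σₗ aₗ[0]bₗ[0]cₗ = [21, -15] − (3)·(-2)·[-3, 3] = [3, 3]. Then w[k] = R[0,0,k] / 3 for each k, giving w = [3, 3] / 3 = [1, 1].

w = [1, 1]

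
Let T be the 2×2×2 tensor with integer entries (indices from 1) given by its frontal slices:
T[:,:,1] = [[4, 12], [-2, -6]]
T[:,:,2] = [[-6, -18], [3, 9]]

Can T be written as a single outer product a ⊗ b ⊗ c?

The mode-1 fibre T[:,1,1] = [4, -2] gives a = (2, -1) (primitive direction); the mode-2 fibre T[1,:,1] = [4, 12] gives b = (1, 3); then c[k] = T[1,1,k] / (a[1]·b[1]) = [4, -6] / 2 = (2, -3).
Expanding (2, -1) ⊗ (1, 3) ⊗ (2, -3) reproduces all 8 entries of T, so T = (2, -1) ⊗ (1, 3) ⊗ (2, -3) and rank(T) ≤ 1.
Equivalently every frontal slice T[:,:,k] is c[k] times the rank-1 matrix (2, -1) ⊗ (1, 3). So T has rank 1 (it is nonzero).

Yes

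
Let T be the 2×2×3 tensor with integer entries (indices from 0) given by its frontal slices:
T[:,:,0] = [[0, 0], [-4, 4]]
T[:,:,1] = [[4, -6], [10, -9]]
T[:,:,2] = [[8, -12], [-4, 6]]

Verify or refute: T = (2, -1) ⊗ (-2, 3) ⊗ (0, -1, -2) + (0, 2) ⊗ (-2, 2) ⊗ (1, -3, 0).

Yes

Reconstruct entrywise from the claimed factors. For example, T[1,1,0] = 4 and Σₗ aₗ[1]bₗ[1]cₗ[0] = (-1)·(3)·(0) + (2)·(2)·(1) = 4; checking all 12 entries, every one matches. The claim holds.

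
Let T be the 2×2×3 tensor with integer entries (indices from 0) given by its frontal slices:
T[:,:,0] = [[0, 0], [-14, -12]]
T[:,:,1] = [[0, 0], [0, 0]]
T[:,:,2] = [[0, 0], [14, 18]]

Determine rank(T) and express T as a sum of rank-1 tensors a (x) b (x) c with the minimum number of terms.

rank(T) = 2

Lower bound: the mode-3 unfolding of T (rows indexed by k, columns by (i,j) = (0,0), (0,1), (1,0), (1,1)) is [[0, 0, -14, -12], [0, 0, 0, 0], [0, 0, 14, 18]].
There the 2×2 minor on rows k ∈ {0, 2}, columns (i,j) ∈ {(1,0), (1,1)} is det [[-14, -12], [14, 18]] = -84 ≠ 0, so this unfolding has rank ≥ 2; CP rank is at least every unfolding rank, so rank(T) ≥ 2. (This is only a lower bound: in general the CP rank may exceed every unfolding rank, so we still need to exhibit 2 rank-1 terms summing to T.)
Upper bound — finding two terms. Every mode-1 slice of T is a multiple of one matrix: T[i,:,:] = a[i]·M with a = (0, 1) and M = [[-14, 0, 14], [-12, 0, 18]] (rows indexed by j, columns by k). So it suffices to write M as a sum of two rank-1 matrices.
Splitting M by its rows (j = 0, 1), M = (1, 0)(-14, 0, 14)ᵀ + (0, 1)(-12, 0, 18)ᵀ.
Hence T = (0, 1) (x) (1, 0) (x) (-14, 0, 14) + (0, 1) (x) (0, 1) (x) (-12, 0, 18), so rank(T) ≤ 2.
These bounds meet, so rank(T) = 2.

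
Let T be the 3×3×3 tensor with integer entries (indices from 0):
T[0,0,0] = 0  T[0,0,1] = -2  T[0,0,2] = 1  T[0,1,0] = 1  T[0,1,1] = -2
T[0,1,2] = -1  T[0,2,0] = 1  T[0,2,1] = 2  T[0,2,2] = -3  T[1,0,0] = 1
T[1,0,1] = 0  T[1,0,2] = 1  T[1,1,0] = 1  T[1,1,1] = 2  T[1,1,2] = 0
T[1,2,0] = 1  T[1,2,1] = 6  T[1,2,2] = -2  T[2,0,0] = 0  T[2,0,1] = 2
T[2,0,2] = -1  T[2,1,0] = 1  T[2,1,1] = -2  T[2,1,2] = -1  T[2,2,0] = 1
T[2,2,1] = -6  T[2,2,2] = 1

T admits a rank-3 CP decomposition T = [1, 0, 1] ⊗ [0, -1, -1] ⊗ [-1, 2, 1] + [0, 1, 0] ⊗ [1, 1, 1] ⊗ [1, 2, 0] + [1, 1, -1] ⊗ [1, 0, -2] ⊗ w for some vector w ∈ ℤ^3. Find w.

w = [0, -2, 1]

Subtract the known terms from T to get the rank-1 residual R = [1, 1, -1] ⊗ [1, 0, -2] ⊗ w, so R[i,j,k] = a[i]·b[j]·w[k]. Pick indices with nonzero a[0]·b[0] = (1)·(1) = 1. Only the fibre through (0,0,·) is needed: R[0,0,:] = T[0,0,:] − Σₗ aₗ[0]bₗ[0]cₗ = [0, -2, 1] − (1)·(0)·[-1, 2, 1] − (0)·(1)·[1, 2, 0] = [0, -2, 1]. Then w[k] = R[0,0,k] / 1 for each k, giving w = [0, -2, 1] / 1 = [0, -2, 1].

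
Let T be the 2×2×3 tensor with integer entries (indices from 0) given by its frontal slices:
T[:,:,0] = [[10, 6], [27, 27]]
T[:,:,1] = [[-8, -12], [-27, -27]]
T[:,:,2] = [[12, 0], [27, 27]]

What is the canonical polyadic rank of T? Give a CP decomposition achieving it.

rank(T) = 2

Lower bound: the mode-2 unfolding of T (rows indexed by j, columns by (i,k) = (0,0), (0,1), (0,2), (1,0), (1,1), (1,2)) is [[10, -8, 12, 27, -27, 27], [6, -12, 0, 27, -27, 27]].
There the 2×2 minor on rows j ∈ {0, 1}, columns (i,k) ∈ {(0,0), (0,1)} is det [[10, -8], [6, -12]] = -72 ≠ 0, so this unfolding has rank ≥ 2; CP rank is at least every unfolding rank, so rank(T) ≥ 2. (Unfolding ranks only ever bound the CP rank from below — rank(T) can be strictly larger than all of them — so the matching upper bound has to come from an explicit 2-term decomposition.)
Upper bound — finding two terms. Write S_k = T[:,:,k] for the frontal slices: S₀ = [[10, 6], [27, 27]], S₁ = [[-8, -12], [-27, -27]], S₂ = [[12, 0], [27, 27]].
If T = a₁ ⊗ b₁ ⊗ c₁ + a₂ ⊗ b₂ ⊗ c₂ then each S_k = c₁[k]·a₁b₁ᵀ + c₂[k]·a₂b₂ᵀ. S₀ and S₁ are linearly independent, so a₁b₁ᵀ and a₂b₂ᵀ must span the same plane of matrices: they are the rank-1 matrices of the form x·S₀ + y·S₁.
det(x·S₀ + y·S₁) is 108·x² − 108·y² = 108·(x − y)(x + y), vanishing at (x:y) = (1:1) and (1:-1).
M₁ = S₀ + S₁ = [[2, -6], [0, 0]] = 2·[1, 0][1, -3]ᵀ and M₂ = S₀ − S₁ = [[18, 18], [54, 54]] = 18·[1, 3][1, 1]ᵀ, so take a₁ = [1, 0], b₁ = [1, -3], a₂ = [1, 3], b₂ = [1, 1].
Each slice is an integer combination of E₁ = a₁b₁ᵀ and E₂ = a₂b₂ᵀ: S₀ = E₁ + 9·E₂, S₁ = E₁ − 9·E₂, S₂ = 3·E₁ + 9·E₂; reading off coefficients, c₁ = [1, 1, 3] and c₂ = [9, -9, 9].
Hence T = [1, 0] ⊗ [1, -3] ⊗ [1, 1, 3] + [1, 3] ⊗ [1, 1] ⊗ [9, -9, 9], so rank(T) ≤ 2.
These bounds meet, so rank(T) = 2.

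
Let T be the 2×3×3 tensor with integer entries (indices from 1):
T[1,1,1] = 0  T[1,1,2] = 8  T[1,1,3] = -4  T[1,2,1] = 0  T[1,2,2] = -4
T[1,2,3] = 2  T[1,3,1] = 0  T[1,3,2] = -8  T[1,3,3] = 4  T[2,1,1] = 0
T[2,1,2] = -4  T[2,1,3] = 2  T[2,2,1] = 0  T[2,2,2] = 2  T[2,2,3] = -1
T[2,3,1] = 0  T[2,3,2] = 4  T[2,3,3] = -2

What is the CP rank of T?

1

Lower bound: T ≠ 0 (e.g. T[1,1,2] = 8), so rank(T) ≥ 1.
Upper bound: the mode-1 fibre T[:,1,2] = [8, -4] gives a = (2, -1) (primitive direction); the mode-2 fibre T[1,:,2] = [8, -4, -8] gives b = (2, -1, -2); then c[k] = T[1,1,k] / (a[1]·b[1]) = [0, 8, -4] / 4 = (0, 2, -1).
Expanding (2, -1) ∘ (2, -1, -2) ∘ (0, 2, -1) reproduces all 18 entries of T, so T = (2, -1) ∘ (2, -1, -2) ∘ (0, 2, -1) and rank(T) ≤ 1.
These bounds meet, so rank(T) = 1.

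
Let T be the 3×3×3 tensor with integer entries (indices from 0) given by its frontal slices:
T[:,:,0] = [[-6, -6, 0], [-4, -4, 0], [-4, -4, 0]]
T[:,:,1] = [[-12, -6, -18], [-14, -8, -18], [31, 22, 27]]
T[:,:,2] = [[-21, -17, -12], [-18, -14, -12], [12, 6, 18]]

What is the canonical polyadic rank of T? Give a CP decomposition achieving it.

Lower bound: the mode-2 unfolding of T (rows indexed by j, columns by (i,k) = (0,0), (0,1), (0,2), (1,0), (1,1), (1,2), (2,0), (2,1), (2,2)) is [[-6, -12, -21, -4, -14, -18, -4, 31, 12], [-6, -6, -17, -4, -8, -14, -4, 22, 6], [0, -18, -12, 0, -18, -12, 0, 27, 18]].
There the 2×2 minor on rows j ∈ {0, 1}, columns (i,k) ∈ {(0,0), (0,1)} is det [[-6, -12], [-6, -6]] = -36 ≠ 0, so this unfolding has rank ≥ 2; CP rank is at least every unfolding rank, so rank(T) ≥ 2. (This is only a lower bound: in general the CP rank may exceed every unfolding rank, so we still need to exhibit 2 rank-1 terms summing to T.)
Upper bound — finding two terms. Write S_k = T[:,:,k] for the frontal slices: S₀ = [[-6, -6, 0], [-4, -4, 0], [-4, -4, 0]], S₁ = [[-12, -6, -18], [-14, -8, -18], [31, 22, 27]], S₂ = [[-21, -17, -12], [-18, -14, -12], [12, 6, 18]].
If T = a₁ ⊗ b₁ ⊗ c₁ + a₂ ⊗ b₂ ⊗ c₂ then each S_k = c₁[k]·a₁b₁ᵀ + c₂[k]·a₂b₂ᵀ. S₀ and S₁ are linearly independent, so a₁b₁ᵀ and a₂b₂ᵀ must span the same plane of matrices: they are the rank-1 matrices of the form x·S₀ + y·S₁.
The 2×2 minor of x·S₀ + y·S₁ on rows {0,1}, columns {0,1} is −12·xy + 12·y² = (-12)·(x − y)(y), vanishing at (x:y) = (1:1) and (1:0).
M₁ = S₀ + S₁ = [[-18, -12, -18], [-18, -12, -18], [27, 18, 27]] = (-3)·[2, 2, -3][3, 2, 3]ᵀ and M₂ = S₀ = [[-6, -6, 0], [-4, -4, 0], [-4, -4, 0]] = (-2)·[3, 2, 2][1, 1, 0]ᵀ, so take a₁ = [2, 2, -3], b₁ = [3, 2, 3], a₂ = [3, 2, 2], b₂ = [1, 1, 0].
Each slice is an integer combination of E₁ = a₁b₁ᵀ and E₂ = a₂b₂ᵀ: S₀ = −2·E₂, S₁ = −3·E₁ + 2·E₂, S₂ = −2·E₁ − 3·E₂; reading off coefficients, c₁ = [0, -3, -2] and c₂ = [-2, 2, -3].
Hence T = [2, 2, -3] ⊗ [3, 2, 3] ⊗ [0, -3, -2] + [3, 2, 2] ⊗ [1, 1, 0] ⊗ [-2, 2, -3], so rank(T) ≤ 2.
These bounds meet, so rank(T) = 2.
Check entry T[0,1,2] = -17: (2)·(2)·(-2) + (3)·(1)·(-3) = -17.

rank(T) = 2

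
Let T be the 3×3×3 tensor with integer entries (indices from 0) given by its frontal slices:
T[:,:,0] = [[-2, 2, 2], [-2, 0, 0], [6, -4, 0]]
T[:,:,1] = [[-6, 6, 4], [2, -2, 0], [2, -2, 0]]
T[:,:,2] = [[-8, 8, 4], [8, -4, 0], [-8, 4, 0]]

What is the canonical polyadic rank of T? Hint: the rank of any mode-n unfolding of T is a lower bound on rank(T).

3

Lower bound: the mode-1 unfolding of T (rows indexed by i, columns by (j,k) = (0,0), (0,1), (0,2), (1,0), (1,1), (1,2), (2,0), (2,1), (2,2)) is [[-2, -6, -8, 2, 6, 8, 2, 4, 4], [-2, 2, 8, 0, -2, -4, 0, 0, 0], [6, 2, -8, -4, -2, 4, 0, 0, 0]].
There the 3×3 minor on rows i ∈ {0, 1, 2}, columns (j,k) ∈ {(0,0), (0,1), (1,0)} is det [[-2, -6, 2], [-2, 2, 0], [6, 2, -4]] = 32 ≠ 0, so this unfolding has rank ≥ 3; CP rank is at least every unfolding rank, so rank(T) ≥ 3. (Unfolding ranks only ever bound the CP rank from below — rank(T) can be strictly larger than all of them — so the matching upper bound has to come from an explicit 3-term decomposition.)
Upper bound: T is a sum of 3 rank-1 terms, T = [0, 1, -1] (x) [2, -1, 0] (x) [-2, 0, 4] + [1, 0, 0] (x) [2, -2, -1] (x) [-2, -4, -4] + [1, 1, 1] (x) [1, -1, 0] (x) [2, 2, 0] (one valid choice — decompositions are not unique — normalised so each a, b is primitive with positive first nonzero entry; check it by expanding all entries), so rank(T) ≤ 3.
These bounds meet, so rank(T) = 3.
Check entry T[2,2,0] = 0: (-1)·(0)·(-2) + (0)·(-1)·(-2) + (1)·(0)·(2) = 0.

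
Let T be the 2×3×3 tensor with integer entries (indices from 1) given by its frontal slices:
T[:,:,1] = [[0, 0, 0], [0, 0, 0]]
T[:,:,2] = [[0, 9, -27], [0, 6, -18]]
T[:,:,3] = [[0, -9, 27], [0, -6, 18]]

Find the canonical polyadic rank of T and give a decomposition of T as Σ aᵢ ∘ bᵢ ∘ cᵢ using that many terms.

rank(T) = 1

Lower bound: T ≠ 0 (e.g. T[1,2,2] = 9), so rank(T) ≥ 1.
Upper bound: the mode-1 fibre T[:,2,2] = [9, 6] gives a = [3, 2] (primitive direction); the mode-2 fibre T[1,:,2] = [0, 9, -27] gives b = [0, 1, -3]; then c[k] = T[1,2,k] / (a[1]·b[2]) = [0, 9, -9] / 3 = [0, 3, -3].
Expanding [3, 2] ∘ [0, 1, -3] ∘ [0, 3, -3] reproduces all 18 entries of T, so T = [3, 2] ∘ [0, 1, -3] ∘ [0, 3, -3] and rank(T) ≤ 1.
These bounds meet, so rank(T) = 1.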